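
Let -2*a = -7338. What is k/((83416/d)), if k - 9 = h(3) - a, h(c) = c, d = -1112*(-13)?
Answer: -6608199/10427 ≈ -633.76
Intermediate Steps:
d = 14456
a = 3669 (a = -½*(-7338) = 3669)
k = -3657 (k = 9 + (3 - 1*3669) = 9 + (3 - 3669) = 9 - 3666 = -3657)
k/((83416/d)) = -3657/(83416/14456) = -3657/(83416*(1/14456)) = -3657/10427/1807 = -3657*1807/10427 = -6608199/10427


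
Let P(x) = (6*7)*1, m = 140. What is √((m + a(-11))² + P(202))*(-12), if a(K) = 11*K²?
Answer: -12*√2163883 ≈ -17652.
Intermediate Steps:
P(x) = 42 (P(x) = 42*1 = 42)
√((m + a(-11))² + P(202))*(-12) = √((140 + 11*(-11)²)² + 42)*(-12) = √((140 + 11*121)² + 42)*(-12) = √((140 + 1331)² + 42)*(-12) = √(1471² + 42)*(-12) = √(2163841 + 42)*(-12) = √2163883*(-12) = -12*√2163883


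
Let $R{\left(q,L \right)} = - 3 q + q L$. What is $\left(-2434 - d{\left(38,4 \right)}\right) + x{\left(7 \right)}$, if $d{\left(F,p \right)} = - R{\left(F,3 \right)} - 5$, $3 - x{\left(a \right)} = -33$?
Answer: $-2393$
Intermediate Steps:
$R{\left(q,L \right)} = - 3 q + L q$
$x{\left(a \right)} = 36$ ($x{\left(a \right)} = 3 - -33 = 3 + 33 = 36$)
$d{\left(F,p \right)} = -5$ ($d{\left(F,p \right)} = - F \left(-3 + 3\right) - 5 = - F 0 - 5 = \left(-1\right) 0 - 5 = 0 - 5 = -5$)
$\left(-2434 - d{\left(38,4 \right)}\right) + x{\left(7 \right)} = \left(-2434 - -5\right) + 36 = \left(-2434 + 5\right) + 36 = -2429 + 36 = -2393$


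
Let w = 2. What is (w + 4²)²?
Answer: 324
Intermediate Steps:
(w + 4²)² = (2 + 4²)² = (2 + 16)² = 18² = 324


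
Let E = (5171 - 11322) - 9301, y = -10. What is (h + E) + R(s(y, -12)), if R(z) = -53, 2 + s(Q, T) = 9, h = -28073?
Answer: -43578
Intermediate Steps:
s(Q, T) = 7 (s(Q, T) = -2 + 9 = 7)
E = -15452 (E = -6151 - 9301 = -15452)
(h + E) + R(s(y, -12)) = (-28073 - 15452) - 53 = -43525 - 53 = -43578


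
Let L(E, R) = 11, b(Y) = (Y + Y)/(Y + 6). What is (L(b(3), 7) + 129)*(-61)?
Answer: -8540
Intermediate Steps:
b(Y) = 2*Y/(6 + Y) (b(Y) = (2*Y)/(6 + Y) = 2*Y/(6 + Y))
(L(b(3), 7) + 129)*(-61) = (11 + 129)*(-61) = 140*(-61) = -8540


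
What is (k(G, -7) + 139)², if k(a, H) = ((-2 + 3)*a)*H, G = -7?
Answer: 35344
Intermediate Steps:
k(a, H) = H*a (k(a, H) = (1*a)*H = a*H = H*a)
(k(G, -7) + 139)² = (-7*(-7) + 139)² = (49 + 139)² = 188² = 35344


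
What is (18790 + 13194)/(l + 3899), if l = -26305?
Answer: -15992/11203 ≈ -1.4275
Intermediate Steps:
(18790 + 13194)/(l + 3899) = (18790 + 13194)/(-26305 + 3899) = 31984/(-22406) = 31984*(-1/22406) = -15992/11203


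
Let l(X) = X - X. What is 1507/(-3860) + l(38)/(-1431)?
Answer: -1507/3860 ≈ -0.39041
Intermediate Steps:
l(X) = 0
1507/(-3860) + l(38)/(-1431) = 1507/(-3860) + 0/(-1431) = 1507*(-1/3860) + 0*(-1/1431) = -1507/3860 + 0 = -1507/3860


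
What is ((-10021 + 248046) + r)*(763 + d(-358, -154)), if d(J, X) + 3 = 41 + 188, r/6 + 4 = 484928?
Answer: 3112945741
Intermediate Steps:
r = 2909544 (r = -24 + 6*484928 = -24 + 2909568 = 2909544)
d(J, X) = 226 (d(J, X) = -3 + (41 + 188) = -3 + 229 = 226)
((-10021 + 248046) + r)*(763 + d(-358, -154)) = ((-10021 + 248046) + 2909544)*(763 + 226) = (238025 + 2909544)*989 = 3147569*989 = 3112945741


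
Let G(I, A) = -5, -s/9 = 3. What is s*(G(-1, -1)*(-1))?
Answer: -135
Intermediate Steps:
s = -27 (s = -9*3 = -27)
s*(G(-1, -1)*(-1)) = -(-135)*(-1) = -27*5 = -135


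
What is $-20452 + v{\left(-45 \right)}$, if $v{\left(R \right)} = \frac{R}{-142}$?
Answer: $- \frac{2904139}{142} \approx -20452.0$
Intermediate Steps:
$v{\left(R \right)} = - \frac{R}{142}$ ($v{\left(R \right)} = R \left(- \frac{1}{142}\right) = - \frac{R}{142}$)
$-20452 + v{\left(-45 \right)} = -20452 - - \frac{45}{142} = -20452 + \frac{45}{142} = - \frac{2904139}{142}$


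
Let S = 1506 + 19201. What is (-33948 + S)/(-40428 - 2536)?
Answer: 13241/42964 ≈ 0.30819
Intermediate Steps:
S = 20707
(-33948 + S)/(-40428 - 2536) = (-33948 + 20707)/(-40428 - 2536) = -13241/(-42964) = -13241*(-1/42964) = 13241/42964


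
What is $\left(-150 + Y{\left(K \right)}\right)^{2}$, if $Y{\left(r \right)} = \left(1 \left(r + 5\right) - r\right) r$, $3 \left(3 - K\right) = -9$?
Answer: $14400$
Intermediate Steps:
$K = 6$ ($K = 3 - -3 = 3 + 3 = 6$)
$Y{\left(r \right)} = 5 r$ ($Y{\left(r \right)} = \left(1 \left(5 + r\right) - r\right) r = \left(\left(5 + r\right) - r\right) r = 5 r$)
$\left(-150 + Y{\left(K \right)}\right)^{2} = \left(-150 + 5 \cdot 6\right)^{2} = \left(-150 + 30\right)^{2} = \left(-120\right)^{2} = 14400$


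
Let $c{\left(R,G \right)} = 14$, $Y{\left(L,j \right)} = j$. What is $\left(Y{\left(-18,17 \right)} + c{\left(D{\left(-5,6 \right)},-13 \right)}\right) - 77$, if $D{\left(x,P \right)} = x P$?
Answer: $-46$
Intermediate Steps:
$D{\left(x,P \right)} = P x$
$\left(Y{\left(-18,17 \right)} + c{\left(D{\left(-5,6 \right)},-13 \right)}\right) - 77 = \left(17 + 14\right) - 77 = 31 - 77 = -46$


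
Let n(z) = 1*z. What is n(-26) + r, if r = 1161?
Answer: 1135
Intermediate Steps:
n(z) = z
n(-26) + r = -26 + 1161 = 1135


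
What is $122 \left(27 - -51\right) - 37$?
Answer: $9479$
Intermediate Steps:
$122 \left(27 - -51\right) - 37 = 122 \left(27 + 51\right) - 37 = 122 \cdot 78 - 37 = 9516 - 37 = 9479$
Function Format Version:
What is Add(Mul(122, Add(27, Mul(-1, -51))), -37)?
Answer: 9479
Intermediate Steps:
Add(Mul(122, Add(27, Mul(-1, -51))), -37) = Add(Mul(122, Add(27, 51)), -37) = Add(Mul(122, 78), -37) = Add(9516, -37) = 9479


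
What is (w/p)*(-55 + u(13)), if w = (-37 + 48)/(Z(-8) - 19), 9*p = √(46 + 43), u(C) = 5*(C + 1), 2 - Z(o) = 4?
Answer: -495*√89/623 ≈ -7.4957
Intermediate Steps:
Z(o) = -2 (Z(o) = 2 - 1*4 = 2 - 4 = -2)
u(C) = 5 + 5*C (u(C) = 5*(1 + C) = 5 + 5*C)
p = √89/9 (p = √(46 + 43)/9 = √89/9 ≈ 1.0482)
w = -11/21 (w = (-37 + 48)/(-2 - 19) = 11/(-21) = 11*(-1/21) = -11/21 ≈ -0.52381)
(w/p)*(-55 + u(13)) = (-11*9*√89/89/21)*(-55 + (5 + 5*13)) = (-33*√89/623)*(-55 + (5 + 65)) = (-33*√89/623)*(-55 + 70) = -33*√89/623*15 = -495*√89/623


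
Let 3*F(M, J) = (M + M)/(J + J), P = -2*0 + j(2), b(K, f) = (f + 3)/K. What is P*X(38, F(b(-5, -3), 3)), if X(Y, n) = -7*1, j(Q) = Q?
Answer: -14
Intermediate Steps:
b(K, f) = (3 + f)/K
P = 2 (P = -2*0 + 2 = 0 + 2 = 2)
F(M, J) = M/(3*J) (F(M, J) = ((M + M)/(J + J))/3 = ((2*M)/((2*J)))/3 = ((2*M)*(1/(2*J)))/3 = (M/J)/3 = M/(3*J))
X(Y, n) = -7
P*X(38, F(b(-5, -3), 3)) = 2*(-7) = -14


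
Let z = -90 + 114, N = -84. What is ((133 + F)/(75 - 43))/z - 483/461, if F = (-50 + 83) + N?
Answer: -166571/177024 ≈ -0.94095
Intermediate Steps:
F = -51 (F = (-50 + 83) - 84 = 33 - 84 = -51)
z = 24
((133 + F)/(75 - 43))/z - 483/461 = ((133 - 51)/(75 - 43))/24 - 483/461 = (82/32)*(1/24) - 483*1/461 = (82*(1/32))*(1/24) - 483/461 = (41/16)*(1/24) - 483/461 = 41/384 - 483/461 = -166571/177024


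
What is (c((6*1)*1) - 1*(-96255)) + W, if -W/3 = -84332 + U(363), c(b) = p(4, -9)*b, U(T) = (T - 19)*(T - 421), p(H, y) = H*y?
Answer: 408891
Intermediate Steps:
U(T) = (-421 + T)*(-19 + T) (U(T) = (-19 + T)*(-421 + T) = (-421 + T)*(-19 + T))
c(b) = -36*b (c(b) = (4*(-9))*b = -36*b)
W = 312852 (W = -3*(-84332 + (7999 + 363**2 - 440*363)) = -3*(-84332 + (7999 + 131769 - 159720)) = -3*(-84332 - 19952) = -3*(-104284) = 312852)
(c((6*1)*1) - 1*(-96255)) + W = (-36*6*1 - 1*(-96255)) + 312852 = (-216 + 96255) + 312852 = 96039 + 312852 = 408891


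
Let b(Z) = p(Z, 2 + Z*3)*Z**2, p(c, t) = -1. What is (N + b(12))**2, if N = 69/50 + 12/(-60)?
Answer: 50993881/2500 ≈ 20398.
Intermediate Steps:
N = 59/50 (N = 69*(1/50) + 12*(-1/60) = 69/50 - 1/5 = 59/50 ≈ 1.1800)
b(Z) = -Z**2
(N + b(12))**2 = (59/50 - 1*12**2)**2 = (59/50 - 1*144)**2 = (59/50 - 144)**2 = (-7141/50)**2 = 50993881/2500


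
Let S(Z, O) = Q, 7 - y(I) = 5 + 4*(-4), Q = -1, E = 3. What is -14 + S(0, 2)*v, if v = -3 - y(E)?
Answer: 7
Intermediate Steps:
y(I) = 18 (y(I) = 7 - (5 + 4*(-4)) = 7 - (5 - 16) = 7 - 1*(-11) = 7 + 11 = 18)
S(Z, O) = -1
v = -21 (v = -3 - 1*18 = -3 - 18 = -21)
-14 + S(0, 2)*v = -14 - 1*(-21) = -14 + 21 = 7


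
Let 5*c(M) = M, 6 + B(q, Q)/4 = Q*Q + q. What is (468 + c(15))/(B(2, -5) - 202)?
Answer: -471/118 ≈ -3.9915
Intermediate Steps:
B(q, Q) = -24 + 4*q + 4*Q² (B(q, Q) = -24 + 4*(Q*Q + q) = -24 + 4*(Q² + q) = -24 + 4*(q + Q²) = -24 + (4*q + 4*Q²) = -24 + 4*q + 4*Q²)
c(M) = M/5
(468 + c(15))/(B(2, -5) - 202) = (468 + (⅕)*15)/((-24 + 4*2 + 4*(-5)²) - 202) = (468 + 3)/((-24 + 8 + 4*25) - 202) = 471/((-24 + 8 + 100) - 202) = 471/(84 - 202) = 471/(-118) = 471*(-1/118) = -471/118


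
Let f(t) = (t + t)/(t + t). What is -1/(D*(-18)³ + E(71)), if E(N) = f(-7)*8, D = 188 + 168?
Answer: 1/2076184 ≈ 4.8165e-7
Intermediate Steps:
D = 356
f(t) = 1 (f(t) = (2*t)/((2*t)) = (2*t)*(1/(2*t)) = 1)
E(N) = 8 (E(N) = 1*8 = 8)
-1/(D*(-18)³ + E(71)) = -1/(356*(-18)³ + 8) = -1/(356*(-5832) + 8) = -1/(-2076192 + 8) = -1/(-2076184) = -1*(-1/2076184) = 1/2076184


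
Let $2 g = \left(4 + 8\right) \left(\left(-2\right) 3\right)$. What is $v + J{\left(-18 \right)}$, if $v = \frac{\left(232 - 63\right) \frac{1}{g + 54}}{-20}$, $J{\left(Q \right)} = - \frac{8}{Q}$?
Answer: $- \frac{1}{40} \approx -0.025$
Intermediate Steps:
$g = -36$ ($g = \frac{\left(4 + 8\right) \left(\left(-2\right) 3\right)}{2} = \frac{12 \left(-6\right)}{2} = \frac{1}{2} \left(-72\right) = -36$)
$v = - \frac{169}{360}$ ($v = \frac{\left(232 - 63\right) \frac{1}{-36 + 54}}{-20} = \frac{169}{18} \left(- \frac{1}{20}\right) = - \frac{169}{360} \approx -0.46944$)
$v + J{\left(-18 \right)} = - \frac{169}{360} - \frac{8}{-18} = - \frac{169}{360} - - \frac{4}{9} = - \frac{169}{360} + \frac{4}{9} = - \frac{1}{40}$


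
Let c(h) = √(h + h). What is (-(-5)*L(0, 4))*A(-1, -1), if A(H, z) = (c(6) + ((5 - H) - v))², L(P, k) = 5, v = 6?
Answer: 300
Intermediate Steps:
c(h) = √2*√h (c(h) = √(2*h) = √2*√h)
A(H, z) = (-1 - H + 2*√3)² (A(H, z) = (√2*√6 + ((5 - H) - 1*6))² = (2*√3 + ((5 - H) - 6))² = (2*√3 + (-1 - H))² = (-1 - H + 2*√3)²)
(-(-5)*L(0, 4))*A(-1, -1) = (-(-5)*5)*(1 - 1 - 2*√3)² = (-5*(-5))*(-2*√3)² = 25*12 = 300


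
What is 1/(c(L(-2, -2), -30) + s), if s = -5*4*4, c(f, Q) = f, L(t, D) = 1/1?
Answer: -1/79 ≈ -0.012658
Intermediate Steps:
L(t, D) = 1
s = -80 (s = -20*4 = -80)
1/(c(L(-2, -2), -30) + s) = 1/(1 - 80) = 1/(-79) = -1/79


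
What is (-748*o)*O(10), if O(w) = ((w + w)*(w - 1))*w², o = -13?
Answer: 175032000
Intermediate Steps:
O(w) = 2*w³*(-1 + w) (O(w) = ((2*w)*(-1 + w))*w² = (2*w*(-1 + w))*w² = 2*w³*(-1 + w))
(-748*o)*O(10) = (-748*(-13))*(2*10³*(-1 + 10)) = 9724*(2*1000*9) = 9724*18000 = 175032000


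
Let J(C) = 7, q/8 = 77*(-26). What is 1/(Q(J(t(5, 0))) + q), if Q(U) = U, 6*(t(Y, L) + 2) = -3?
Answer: -1/16009 ≈ -6.2465e-5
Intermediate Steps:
q = -16016 (q = 8*(77*(-26)) = 8*(-2002) = -16016)
t(Y, L) = -5/2 (t(Y, L) = -2 + (⅙)*(-3) = -2 - ½ = -5/2)
1/(Q(J(t(5, 0))) + q) = 1/(7 - 16016) = 1/(-16009) = -1/16009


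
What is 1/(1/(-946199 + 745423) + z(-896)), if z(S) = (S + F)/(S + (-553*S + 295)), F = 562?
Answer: -99361432312/67554071 ≈ -1470.8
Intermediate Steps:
z(S) = (562 + S)/(295 - 552*S) (z(S) = (S + 562)/(S + (-553*S + 295)) = (562 + S)/(S + (295 - 553*S)) = (562 + S)/(295 - 552*S))
1/(1/(-946199 + 745423) + z(-896)) = 1/(1/(-946199 + 745423) + (-562 - 1*(-896))/(-295 + 552*(-896))) = 1/(1/(-200776) + (-562 + 896)/(-295 - 494592)) = 1/(-1/200776 + 334/(-494887)) = 1/(-1/200776 - 1/494887*334) = 1/(-1/200776 - 334/494887) = 1/(-67554071/99361432312) = -99361432312/67554071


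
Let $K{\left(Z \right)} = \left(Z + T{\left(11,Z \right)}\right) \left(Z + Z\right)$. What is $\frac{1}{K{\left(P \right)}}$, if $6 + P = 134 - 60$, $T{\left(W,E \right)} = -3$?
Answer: $\frac{1}{8840} \approx 0.00011312$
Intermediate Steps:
$P = 68$ ($P = -6 + \left(134 - 60\right) = -6 + 74 = 68$)
$K{\left(Z \right)} = 2 Z \left(-3 + Z\right)$ ($K{\left(Z \right)} = \left(Z - 3\right) \left(Z + Z\right) = \left(-3 + Z\right) 2 Z = 2 Z \left(-3 + Z\right)$)
$\frac{1}{K{\left(P \right)}} = \frac{1}{2 \cdot 68 \left(-3 + 68\right)} = \frac{1}{2 \cdot 68 \cdot 65} = \frac{1}{8840}$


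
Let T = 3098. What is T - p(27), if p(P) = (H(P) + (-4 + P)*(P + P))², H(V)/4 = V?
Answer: -1819402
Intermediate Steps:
H(V) = 4*V
p(P) = (4*P + 2*P*(-4 + P))² (p(P) = (4*P + (-4 + P)*(P + P))² = (4*P + (-4 + P)*(2*P))² = (4*P + 2*P*(-4 + P))²)
T - p(27) = 3098 - 4*27²*(-2 + 27)² = 3098 - 4*729*25² = 3098 - 4*729*625 = 3098 - 1*1822500 = 3098 - 1822500 = -1819402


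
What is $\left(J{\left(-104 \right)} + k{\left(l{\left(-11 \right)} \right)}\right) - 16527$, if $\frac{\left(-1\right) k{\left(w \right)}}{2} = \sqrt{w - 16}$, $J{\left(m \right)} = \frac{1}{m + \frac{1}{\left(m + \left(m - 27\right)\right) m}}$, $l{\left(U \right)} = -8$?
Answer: $- \frac{42007675433}{2541759} - 4 i \sqrt{6} \approx -16527.0 - 9.798 i$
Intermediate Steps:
$J{\left(m \right)} = \frac{1}{m + \frac{1}{m \left(-27 + 2 m\right)}}$ ($J{\left(m \right)} = \frac{1}{m + \frac{1}{\left(m + \left(m - 27\right)\right) m}} = \frac{1}{m + \frac{1}{\left(m + \left(-27 + m\right)\right) m}} = \frac{1}{m + \frac{1}{\left(-27 + 2 m\right) m}} = \frac{1}{m + \frac{1}{m \left(-27 + 2 m\right)}}$)
$k{\left(w \right)} = - 2 \sqrt{-16 + w}$ ($k{\left(w \right)} = - 2 \sqrt{w - 16} = - 2 \sqrt{-16 + w}$)
$\left(J{\left(-104 \right)} + k{\left(l{\left(-11 \right)} \right)}\right) - 16527 = \left(- \frac{104 \left(-27 + 2 \left(-104\right)\right)}{1 - 27 \left(-104\right)^{2} + 2 \left(-104\right)^{3}} - 2 \sqrt{-16 - 8}\right) - 16527 = \left(- \frac{104 \left(-27 - 208\right)}{1 - 292032 + 2 \left(-1124864\right)} - 2 \sqrt{-24}\right) - 16527 = \left(\left(-104\right) \frac{1}{1 - 292032 - 2249728} \left(-235\right) - 2 \cdot 2 i \sqrt{6}\right) - 16527 = \left(\left(-104\right) \frac{1}{-2541759} \left(-235\right) - 4 i \sqrt{6}\right) - 16527 = \left(\left(-104\right) \left(- \frac{1}{2541759}\right) \left(-235\right) - 4 i \sqrt{6}\right) - 16527 = \left(- \frac{24440}{2541759} - 4 i \sqrt{6}\right) - 16527 = - \frac{42007675433}{2541759} - 4 i \sqrt{6}$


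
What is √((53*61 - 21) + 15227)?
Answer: √18439 ≈ 135.79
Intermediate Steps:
√((53*61 - 21) + 15227) = √((3233 - 21) + 15227) = √(3212 + 15227) = √18439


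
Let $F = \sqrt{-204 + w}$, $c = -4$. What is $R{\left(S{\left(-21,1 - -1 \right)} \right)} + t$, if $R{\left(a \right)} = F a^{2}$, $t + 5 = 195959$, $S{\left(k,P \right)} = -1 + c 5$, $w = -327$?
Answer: $195954 + 1323 i \sqrt{59} \approx 1.9595 \cdot 10^{5} + 10162.0 i$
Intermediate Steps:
$S{\left(k,P \right)} = -21$ ($S{\left(k,P \right)} = -1 - 20 = -21$)
$F = 3 i \sqrt{59}$ ($F = \sqrt{-204 - 327} = \sqrt{-531} = 3 i \sqrt{59} \approx 23.043 i$)
$t = 195954$ ($t = -5 + 195959 = 195954$)
$R{\left(a \right)} = 3 i \sqrt{59} a^{2}$
$R{\left(S{\left(-21,1 - -1 \right)} \right)} + t = 3 i \sqrt{59} \left(-21\right)^{2} + 195954 = 3 i \sqrt{59} \cdot 441 + 195954 = 1323 i \sqrt{59} + 195954 = 195954 + 1323 i \sqrt{59}$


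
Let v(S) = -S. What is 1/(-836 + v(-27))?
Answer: -1/809 ≈ -0.0012361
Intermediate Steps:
1/(-836 + v(-27)) = 1/(-836 - 1*(-27)) = 1/(-836 + 27) = 1/(-809) = -1/809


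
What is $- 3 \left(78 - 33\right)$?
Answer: $-135$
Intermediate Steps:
$- 3 \left(78 - 33\right) = \left(-3\right) 45 = -135$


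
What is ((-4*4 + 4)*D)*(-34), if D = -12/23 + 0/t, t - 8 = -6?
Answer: -4896/23 ≈ -212.87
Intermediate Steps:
t = 2 (t = 8 - 6 = 2)
D = -12/23 (D = -12/23 + 0/2 = -12*1/23 + 0*(1/2) = -12/23 + 0 = -12/23 ≈ -0.52174)
((-4*4 + 4)*D)*(-34) = ((-4*4 + 4)*(-12/23))*(-34) = ((-16 + 4)*(-12/23))*(-34) = -12*(-12/23)*(-34) = (144/23)*(-34) = -4896/23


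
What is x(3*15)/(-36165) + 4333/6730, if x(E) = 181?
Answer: 31096963/48678090 ≈ 0.63883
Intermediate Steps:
x(3*15)/(-36165) + 4333/6730 = 181/(-36165) + 4333/6730 = 181*(-1/36165) + 4333*(1/6730) = -181/36165 + 4333/6730 = 31096963/48678090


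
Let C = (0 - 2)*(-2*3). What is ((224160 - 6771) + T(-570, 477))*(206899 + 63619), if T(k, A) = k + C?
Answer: 58656688458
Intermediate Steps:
C = 12 (C = -2*(-6) = 12)
T(k, A) = 12 + k (T(k, A) = k + 12 = 12 + k)
((224160 - 6771) + T(-570, 477))*(206899 + 63619) = ((224160 - 6771) + (12 - 570))*(206899 + 63619) = (217389 - 558)*270518 = 216831*270518 = 58656688458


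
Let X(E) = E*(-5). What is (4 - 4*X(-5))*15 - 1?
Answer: -1441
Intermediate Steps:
X(E) = -5*E
(4 - 4*X(-5))*15 - 1 = (4 - (-20)*(-5))*15 - 1 = (4 - 4*25)*15 - 1 = (4 - 100)*15 - 1 = -96*15 - 1 = -1440 - 1 = -1441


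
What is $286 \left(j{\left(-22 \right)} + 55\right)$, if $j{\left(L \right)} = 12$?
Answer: $19162$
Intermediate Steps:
$286 \left(j{\left(-22 \right)} + 55\right) = 286 \left(12 + 55\right) = 286 \cdot 67 = 19162$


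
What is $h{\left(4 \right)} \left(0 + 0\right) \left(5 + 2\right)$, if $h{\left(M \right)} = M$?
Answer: $0$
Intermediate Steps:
$h{\left(4 \right)} \left(0 + 0\right) \left(5 + 2\right) = 4 \left(0 + 0\right) \left(5 + 2\right) = 4 \cdot 0 \cdot 7 = 4 \cdot 0 = 0$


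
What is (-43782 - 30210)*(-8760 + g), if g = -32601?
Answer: 3060383112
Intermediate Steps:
(-43782 - 30210)*(-8760 + g) = (-43782 - 30210)*(-8760 - 32601) = -73992*(-41361) = 3060383112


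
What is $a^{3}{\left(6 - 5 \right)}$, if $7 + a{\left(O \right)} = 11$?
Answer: $64$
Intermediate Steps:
$a{\left(O \right)} = 4$ ($a{\left(O \right)} = -7 + 11 = 4$)
$a^{3}{\left(6 - 5 \right)} = 4^{3} = 64$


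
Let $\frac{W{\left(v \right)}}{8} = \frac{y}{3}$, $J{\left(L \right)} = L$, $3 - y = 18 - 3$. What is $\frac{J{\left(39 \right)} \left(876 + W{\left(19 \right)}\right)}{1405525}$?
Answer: $\frac{32916}{1405525} \approx 0.023419$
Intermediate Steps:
$y = -12$ ($y = 3 - \left(18 - 3\right) = 3 - 15 = -12$)
$W{\left(v \right)} = -32$ ($W{\left(v \right)} = 8 \left(- \frac{12}{3}\right) = 8 \left(\left(-12\right) \frac{1}{3}\right) = 8 \left(-4\right) = -32$)
$\frac{J{\left(39 \right)} \left(876 + W{\left(19 \right)}\right)}{1405525} = \frac{39 \left(876 - 32\right)}{1405525} = 39 \cdot 844 \cdot \frac{1}{1405525} = 32916 \cdot \frac{1}{1405525} = \frac{32916}{1405525}$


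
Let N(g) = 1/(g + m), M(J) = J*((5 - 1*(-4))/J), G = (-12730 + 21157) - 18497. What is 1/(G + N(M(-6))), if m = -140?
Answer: -131/1319171 ≈ -9.9305e-5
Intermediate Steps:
G = -10070 (G = 8427 - 18497 = -10070)
M(J) = 9 (M(J) = J*((5 + 4)/J) = J*(9/J) = 9)
N(g) = 1/(-140 + g) (N(g) = 1/(g - 140) = 1/(-140 + g))
1/(G + N(M(-6))) = 1/(-10070 + 1/(-140 + 9)) = 1/(-10070 + 1/(-131)) = 1/(-10070 - 1/131) = 1/(-1319171/131) = -131/1319171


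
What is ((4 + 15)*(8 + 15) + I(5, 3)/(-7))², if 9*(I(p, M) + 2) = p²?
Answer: 15460624/81 ≈ 1.9087e+5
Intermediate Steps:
I(p, M) = -2 + p²/9
((4 + 15)*(8 + 15) + I(5, 3)/(-7))² = ((4 + 15)*(8 + 15) + (-2 + (⅑)*5²)/(-7))² = (19*23 + (-2 + (⅑)*25)*(-⅐))² = (437 + (-2 + 25/9)*(-⅐))² = (437 + (7/9)*(-⅐))² = (437 - ⅑)² = (3932/9)² = 15460624/81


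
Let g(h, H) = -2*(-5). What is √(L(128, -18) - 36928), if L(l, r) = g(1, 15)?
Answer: 3*I*√4102 ≈ 192.14*I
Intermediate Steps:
g(h, H) = 10
L(l, r) = 10
√(L(128, -18) - 36928) = √(10 - 36928) = √(-36918) = 3*I*√4102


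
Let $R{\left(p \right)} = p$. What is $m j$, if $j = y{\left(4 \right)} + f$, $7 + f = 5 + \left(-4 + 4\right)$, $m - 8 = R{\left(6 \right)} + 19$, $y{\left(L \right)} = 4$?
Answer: $66$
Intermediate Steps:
$m = 33$ ($m = 8 + \left(6 + 19\right) = 8 + 25 = 33$)
$f = -2$ ($f = -7 + \left(5 + \left(-4 + 4\right)\right) = -7 + \left(5 + 0\right) = -7 + 5 = -2$)
$j = 2$ ($j = 4 - 2 = 2$)
$m j = 33 \cdot 2 = 66$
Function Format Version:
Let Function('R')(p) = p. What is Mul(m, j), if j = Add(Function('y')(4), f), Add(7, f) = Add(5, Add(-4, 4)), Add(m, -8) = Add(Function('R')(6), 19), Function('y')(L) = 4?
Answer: 66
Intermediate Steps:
m = 33 (m = Add(8, Add(6, 19)) = Add(8, 25) = 33)
f = -2 (f = Add(-7, Add(5, Add(-4, 4))) = Add(-7, Add(5, 0)) = Add(-7, 5) = -2)
j = 2 (j = Add(4, -2) = 2)
Mul(m, j) = Mul(33, 2) = 66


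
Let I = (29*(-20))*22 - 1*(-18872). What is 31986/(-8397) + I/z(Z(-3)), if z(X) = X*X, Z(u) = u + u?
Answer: 464546/2799 ≈ 165.97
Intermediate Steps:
Z(u) = 2*u
z(X) = X²
I = 6112 (I = -580*22 + 18872 = -12760 + 18872 = 6112)
31986/(-8397) + I/z(Z(-3)) = 31986/(-8397) + 6112/((2*(-3))²) = 31986*(-1/8397) + 6112/((-6)²) = -3554/933 + 6112/36 = -3554/933 + 6112*(1/36) = -3554/933 + 1528/9 = 464546/2799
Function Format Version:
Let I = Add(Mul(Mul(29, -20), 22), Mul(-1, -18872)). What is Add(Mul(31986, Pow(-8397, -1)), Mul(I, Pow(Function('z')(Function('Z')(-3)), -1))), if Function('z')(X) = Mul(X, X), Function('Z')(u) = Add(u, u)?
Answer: Rational(464546, 2799) ≈ 165.97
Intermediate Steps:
Function('Z')(u) = Mul(2, u)
Function('z')(X) = Pow(X, 2)
I = 6112 (I = Add(Mul(-580, 22), 18872) = Add(-12760, 18872) = 6112)
Add(Mul(31986, Pow(-8397, -1)), Mul(I, Pow(Function('z')(Function('Z')(-3)), -1))) = Add(Mul(31986, Pow(-8397, -1)), Mul(6112, Pow(Pow(Mul(2, -3), 2), -1))) = Add(Mul(31986, Rational(-1, 8397)), Mul(6112, Pow(Pow(-6, 2), -1))) = Add(Rational(-3554, 933), Mul(6112, Pow(36, -1))) = Add(Rational(-3554, 933), Mul(6112, Rational(1, 36))) = Add(Rational(-3554, 933), Rational(1528, 9)) = Rational(464546, 2799)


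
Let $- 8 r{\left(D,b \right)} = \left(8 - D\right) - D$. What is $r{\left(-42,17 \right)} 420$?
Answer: $-4830$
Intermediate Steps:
$r{\left(D,b \right)} = -1 + \frac{D}{4}$ ($r{\left(D,b \right)} = - \frac{\left(8 - D\right) - D}{8} = - \frac{8 - 2 D}{8} = -1 + \frac{D}{4}$)
$r{\left(-42,17 \right)} 420 = \left(-1 + \frac{1}{4} \left(-42\right)\right) 420 = \left(-1 - \frac{21}{2}\right) 420 = \left(- \frac{23}{2}\right) 420 = -4830$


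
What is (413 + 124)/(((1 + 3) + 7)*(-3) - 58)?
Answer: -537/91 ≈ -5.9011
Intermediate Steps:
(413 + 124)/(((1 + 3) + 7)*(-3) - 58) = 537/((4 + 7)*(-3) - 58) = 537/(11*(-3) - 58) = 537/(-33 - 58) = 537/(-91) = 537*(-1/91) = -537/91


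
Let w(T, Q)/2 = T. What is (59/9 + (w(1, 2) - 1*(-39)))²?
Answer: 183184/81 ≈ 2261.5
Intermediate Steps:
w(T, Q) = 2*T
(59/9 + (w(1, 2) - 1*(-39)))² = (59/9 + (2*1 - 1*(-39)))² = (59*(⅑) + (2 + 39))² = (59/9 + 41)² = (428/9)² = 183184/81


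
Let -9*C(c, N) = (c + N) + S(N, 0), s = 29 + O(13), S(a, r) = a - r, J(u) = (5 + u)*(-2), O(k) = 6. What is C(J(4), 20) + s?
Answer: 293/9 ≈ 32.556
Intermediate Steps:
J(u) = -10 - 2*u
s = 35 (s = 29 + 6 = 35)
C(c, N) = -2*N/9 - c/9 (C(c, N) = -((c + N) + (N - 1*0))/9 = -((N + c) + (N + 0))/9 = -((N + c) + N)/9 = -(c + 2*N)/9 = -2*N/9 - c/9)
C(J(4), 20) + s = (-2/9*20 - (-10 - 2*4)/9) + 35 = (-40/9 - (-10 - 8)/9) + 35 = (-40/9 - ⅑*(-18)) + 35 = (-40/9 + 2) + 35 = -22/9 + 35 = 293/9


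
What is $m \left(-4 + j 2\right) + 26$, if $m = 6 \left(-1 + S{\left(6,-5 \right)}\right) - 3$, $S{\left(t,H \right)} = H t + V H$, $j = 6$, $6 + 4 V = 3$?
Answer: $-1306$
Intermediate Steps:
$V = - \frac{3}{4}$ ($V = - \frac{3}{2} + \frac{1}{4} \cdot 3 = - \frac{3}{2} + \frac{3}{4} = - \frac{3}{4} \approx -0.75$)
$S{\left(t,H \right)} = - \frac{3 H}{4} + H t$ ($S{\left(t,H \right)} = H t - \frac{3 H}{4} = - \frac{3 H}{4} + H t$)
$m = - \frac{333}{2}$ ($m = 6 \left(-1 + \frac{1}{4} \left(-5\right) \left(-3 + 4 \cdot 6\right)\right) - 3 = 6 \left(-1 + \frac{1}{4} \left(-5\right) \left(-3 + 24\right)\right) - 3 = 6 \left(-1 + \frac{1}{4} \left(-5\right) 21\right) - 3 = 6 \left(-1 - \frac{105}{4}\right) - 3 = 6 \left(- \frac{109}{4}\right) - 3 = - \frac{327}{2} - 3 = - \frac{333}{2} \approx -166.5$)
$m \left(-4 + j 2\right) + 26 = - \frac{333 \left(-4 + 6 \cdot 2\right)}{2} + 26 = - \frac{333 \left(-4 + 12\right)}{2} + 26 = \left(- \frac{333}{2}\right) 8 + 26 = -1332 + 26 = -1306$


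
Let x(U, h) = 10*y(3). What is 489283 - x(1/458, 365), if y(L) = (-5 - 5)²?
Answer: 488283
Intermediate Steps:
y(L) = 100 (y(L) = (-10)² = 100)
x(U, h) = 1000 (x(U, h) = 10*100 = 1000)
489283 - x(1/458, 365) = 489283 - 1*1000 = 489283 - 1000 = 488283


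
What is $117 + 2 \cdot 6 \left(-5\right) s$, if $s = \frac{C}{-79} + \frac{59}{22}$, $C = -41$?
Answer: $- \frac{65217}{869} \approx -75.048$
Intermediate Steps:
$s = \frac{5563}{1738}$ ($s = - \frac{41}{-79} + \frac{59}{22} = \left(-41\right) \left(- \frac{1}{79}\right) + 59 \cdot \frac{1}{22} = \frac{41}{79} + \frac{59}{22} = \frac{5563}{1738} \approx 3.2008$)
$117 + 2 \cdot 6 \left(-5\right) s = 117 + 2 \cdot 6 \left(-5\right) \frac{5563}{1738} = 117 + 12 \left(-5\right) \frac{5563}{1738} = 117 - \frac{166890}{869} = - \frac{65217}{869}$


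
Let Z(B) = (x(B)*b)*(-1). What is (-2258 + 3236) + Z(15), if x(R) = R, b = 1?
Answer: 963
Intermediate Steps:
Z(B) = -B (Z(B) = (B*1)*(-1) = B*(-1) = -B)
(-2258 + 3236) + Z(15) = (-2258 + 3236) - 1*15 = 978 - 15 = 963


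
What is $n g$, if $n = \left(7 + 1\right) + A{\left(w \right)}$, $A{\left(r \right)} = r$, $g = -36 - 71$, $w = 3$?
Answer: $-1177$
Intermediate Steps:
$g = -107$
$n = 11$ ($n = \left(7 + 1\right) + 3 = 8 + 3 = 11$)
$n g = 11 \left(-107\right) = -1177$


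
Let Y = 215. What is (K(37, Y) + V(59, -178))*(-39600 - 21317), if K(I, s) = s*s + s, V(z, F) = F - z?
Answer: -2814548151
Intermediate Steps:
K(I, s) = s + s² (K(I, s) = s² + s = s + s²)
(K(37, Y) + V(59, -178))*(-39600 - 21317) = (215*(1 + 215) + (-178 - 1*59))*(-39600 - 21317) = (215*216 + (-178 - 59))*(-60917) = (46440 - 237)*(-60917) = 46203*(-60917) = -2814548151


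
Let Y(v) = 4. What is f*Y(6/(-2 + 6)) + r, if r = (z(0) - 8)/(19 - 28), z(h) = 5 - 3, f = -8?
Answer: -94/3 ≈ -31.333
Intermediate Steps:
z(h) = 2
r = ⅔ (r = (2 - 8)/(19 - 28) = -6/(-9) = -6*(-⅑) = ⅔ ≈ 0.66667)
f*Y(6/(-2 + 6)) + r = -8*4 + ⅔ = -32 + ⅔ = -94/3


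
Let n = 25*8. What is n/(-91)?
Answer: -200/91 ≈ -2.1978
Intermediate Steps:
n = 200
n/(-91) = 200/(-91) = -1/91*200 = -200/91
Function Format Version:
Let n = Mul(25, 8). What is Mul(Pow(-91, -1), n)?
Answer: Rational(-200, 91) ≈ -2.1978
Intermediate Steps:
n = 200
Mul(Pow(-91, -1), n) = Mul(Pow(-91, -1), 200) = Mul(Rational(-1, 91), 200) = Rational(-200, 91)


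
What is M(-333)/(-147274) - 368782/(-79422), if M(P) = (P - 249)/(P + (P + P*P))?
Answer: 166289768104538/35812664014029 ≈ 4.6433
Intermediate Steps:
M(P) = (-249 + P)/(P² + 2*P) (M(P) = (-249 + P)/(P + (P + P²)) = (-249 + P)/(P² + 2*P))
M(-333)/(-147274) - 368782/(-79422) = ((-249 - 333)/((-333)*(2 - 333)))/(-147274) - 368782/(-79422) = -1/333*(-582)/(-331)*(-1/147274) - 368782*(-1/79422) = -1/333*(-1/331)*(-582)*(-1/147274) + 184391/39711 = -194/36741*(-1/147274) + 184391/39711 = 97/2705497017 + 184391/39711 = 166289768104538/35812664014029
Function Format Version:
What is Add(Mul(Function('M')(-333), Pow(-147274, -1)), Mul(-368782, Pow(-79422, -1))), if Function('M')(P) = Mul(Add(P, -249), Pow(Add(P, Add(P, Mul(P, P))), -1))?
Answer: Rational(166289768104538, 35812664014029) ≈ 4.6433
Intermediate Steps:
Function('M')(P) = Mul(Pow(Add(Pow(P, 2), Mul(2, P)), -1), Add(-249, P)) (Function('M')(P) = Mul(Add(-249, P), Pow(Add(P, Add(P, Pow(P, 2))), -1)) = Mul(Add(-249, P), Pow(Add(Pow(P, 2), Mul(2, P)), -1)) = Mul(Pow(Add(Pow(P, 2), Mul(2, P)), -1), Add(-249, P)))
Add(Mul(Function('M')(-333), Pow(-147274, -1)), Mul(-368782, Pow(-79422, -1))) = Add(Mul(Mul(Pow(-333, -1), Pow(Add(2, -333), -1), Add(-249, -333)), Pow(-147274, -1)), Mul(-368782, Pow(-79422, -1))) = Add(Mul(Mul(Rational(-1, 333), Pow(-331, -1), -582), Rational(-1, 147274)), Mul(-368782, Rational(-1, 79422))) = Add(Mul(Mul(Rational(-1, 333), Rational(-1, 331), -582), Rational(-1, 147274)), Rational(184391, 39711)) = Add(Mul(Rational(-194, 36741), Rational(-1, 147274)), Rational(184391, 39711)) = Add(Rational(97, 2705497017), Rational(184391, 39711)) = Rational(166289768104538, 35812664014029)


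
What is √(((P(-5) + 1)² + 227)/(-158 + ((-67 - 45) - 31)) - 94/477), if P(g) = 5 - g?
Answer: I*√3099508370/47859 ≈ 1.1633*I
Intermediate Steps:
√(((P(-5) + 1)² + 227)/(-158 + ((-67 - 45) - 31)) - 94/477) = √((((5 - 1*(-5)) + 1)² + 227)/(-158 + ((-67 - 45) - 31)) - 94/477) = √((((5 + 5) + 1)² + 227)/(-158 + (-112 - 31)) - 94*1/477) = √(((10 + 1)² + 227)/(-158 - 143) - 94/477) = √((11² + 227)/(-301) - 94/477) = √((121 + 227)*(-1/301) - 94/477) = √(348*(-1/301) - 94/477) = √(-348/301 - 94/477) = √(-194290/143577) = I*√3099508370/47859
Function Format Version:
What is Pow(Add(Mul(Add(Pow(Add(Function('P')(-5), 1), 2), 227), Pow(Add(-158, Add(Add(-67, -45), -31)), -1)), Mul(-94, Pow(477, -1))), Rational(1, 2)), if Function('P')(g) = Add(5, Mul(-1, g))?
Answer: Mul(Rational(1, 47859), I, Pow(3099508370, Rational(1, 2))) ≈ Mul(1.1633, I)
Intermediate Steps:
Pow(Add(Mul(Add(Pow(Add(Function('P')(-5), 1), 2), 227), Pow(Add(-158, Add(Add(-67, -45), -31)), -1)), Mul(-94, Pow(477, -1))), Rational(1, 2)) = Pow(Add(Mul(Add(Pow(Add(Add(5, Mul(-1, -5)), 1), 2), 227), Pow(Add(-158, Add(Add(-67, -45), -31)), -1)), Mul(-94, Pow(477, -1))), Rational(1, 2)) = Pow(Add(Mul(Add(Pow(Add(Add(5, 5), 1), 2), 227), Pow(Add(-158, Add(-112, -31)), -1)), Mul(-94, Rational(1, 477))), Rational(1, 2)) = Pow(Add(Mul(Add(Pow(Add(10, 1), 2), 227), Pow(Add(-158, -143), -1)), Rational(-94, 477)), Rational(1, 2)) = Pow(Add(Mul(Add(Pow(11, 2), 227), Pow(-301, -1)), Rational(-94, 477)), Rational(1, 2)) = Pow(Add(Mul(Add(121, 227), Rational(-1, 301)), Rational(-94, 477)), Rational(1, 2)) = Pow(Add(Mul(348, Rational(-1, 301)), Rational(-94, 477)), Rational(1, 2)) = Pow(Add(Rational(-348, 301), Rational(-94, 477)), Rational(1, 2)) = Pow(Rational(-194290, 143577), Rational(1, 2)) = Mul(Rational(1, 47859), I, Pow(3099508370, Rational(1, 2)))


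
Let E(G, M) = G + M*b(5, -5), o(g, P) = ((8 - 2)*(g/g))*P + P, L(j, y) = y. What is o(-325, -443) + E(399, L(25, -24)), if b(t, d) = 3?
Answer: -2774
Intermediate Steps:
o(g, P) = 7*P (o(g, P) = (6*1)*P + P = 6*P + P = 7*P)
E(G, M) = G + 3*M (E(G, M) = G + M*3 = G + 3*M)
o(-325, -443) + E(399, L(25, -24)) = 7*(-443) + (399 + 3*(-24)) = -3101 + (399 - 72) = -3101 + 327 = -2774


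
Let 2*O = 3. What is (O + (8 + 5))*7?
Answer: 203/2 ≈ 101.50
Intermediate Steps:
O = 3/2 (O = (½)*3 = 3/2 ≈ 1.5000)
(O + (8 + 5))*7 = (3/2 + (8 + 5))*7 = (3/2 + 13)*7 = (29/2)*7 = 203/2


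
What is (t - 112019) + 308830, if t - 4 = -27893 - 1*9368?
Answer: 159554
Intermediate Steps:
t = -37257 (t = 4 + (-27893 - 1*9368) = 4 + (-27893 - 9368) = 4 - 37261 = -37257)
(t - 112019) + 308830 = (-37257 - 112019) + 308830 = -149276 + 308830 = 159554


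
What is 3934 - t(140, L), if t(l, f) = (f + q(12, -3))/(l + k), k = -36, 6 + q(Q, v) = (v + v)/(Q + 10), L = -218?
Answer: 4502963/1144 ≈ 3936.2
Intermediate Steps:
q(Q, v) = -6 + 2*v/(10 + Q) (q(Q, v) = -6 + (v + v)/(Q + 10) = -6 + (2*v)/(10 + Q) = -6 + 2*v/(10 + Q))
t(l, f) = (-69/11 + f)/(-36 + l) (t(l, f) = (f + 2*(-30 - 3 - 3*12)/(10 + 12))/(l - 36) = (f + 2*(-30 - 3 - 36)/22)/(-36 + l) = (f + 2*(1/22)*(-69))/(-36 + l) = (f - 69/11)/(-36 + l) = (-69/11 + f)/(-36 + l))
3934 - t(140, L) = 3934 - (-69/11 - 218)/(-36 + 140) = 3934 - (-2467)/(104*11) = 3934 - 1*(-2467/1144) = 3934 + 2467/1144 = 4502963/1144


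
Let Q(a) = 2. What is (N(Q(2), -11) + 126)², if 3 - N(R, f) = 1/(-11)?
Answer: 2016400/121 ≈ 16664.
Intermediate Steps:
N(R, f) = 34/11 (N(R, f) = 3 - 1/(-11) = 3 - 1*(-1/11) = 3 + 1/11 = 34/11)
(N(Q(2), -11) + 126)² = (34/11 + 126)² = (1420/11)² = 2016400/121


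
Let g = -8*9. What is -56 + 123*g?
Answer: -8912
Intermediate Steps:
g = -72
-56 + 123*g = -56 + 123*(-72) = -56 - 8856 = -8912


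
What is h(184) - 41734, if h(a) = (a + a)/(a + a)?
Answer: -41733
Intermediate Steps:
h(a) = 1 (h(a) = (2*a)/((2*a)) = (2*a)*(1/(2*a)) = 1)
h(184) - 41734 = 1 - 41734 = -41733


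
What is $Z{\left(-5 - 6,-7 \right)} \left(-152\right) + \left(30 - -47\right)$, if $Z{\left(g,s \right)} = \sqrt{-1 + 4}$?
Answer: $77 - 152 \sqrt{3} \approx -186.27$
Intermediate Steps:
$Z{\left(g,s \right)} = \sqrt{3}$
$Z{\left(-5 - 6,-7 \right)} \left(-152\right) + \left(30 - -47\right) = \sqrt{3} \left(-152\right) + \left(30 - -47\right) = - 152 \sqrt{3} + \left(30 + 47\right) = - 152 \sqrt{3} + 77 = 77 - 152 \sqrt{3}$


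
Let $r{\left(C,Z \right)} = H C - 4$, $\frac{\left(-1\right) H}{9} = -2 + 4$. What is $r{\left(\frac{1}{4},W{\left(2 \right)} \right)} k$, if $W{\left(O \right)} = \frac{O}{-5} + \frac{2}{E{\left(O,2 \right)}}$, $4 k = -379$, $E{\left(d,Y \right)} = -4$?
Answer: $\frac{6443}{8} \approx 805.38$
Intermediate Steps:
$k = - \frac{379}{4}$ ($k = \frac{1}{4} \left(-379\right) = - \frac{379}{4} \approx -94.75$)
$H = -18$ ($H = - 9 \left(-2 + 4\right) = \left(-9\right) 2 = -18$)
$W{\left(O \right)} = - \frac{1}{2} - \frac{O}{5}$ ($W{\left(O \right)} = \frac{O}{-5} + \frac{2}{-4} = O \left(- \frac{1}{5}\right) + 2 \left(- \frac{1}{4}\right) = - \frac{O}{5} - \frac{1}{2} = - \frac{1}{2} - \frac{O}{5}$)
$r{\left(C,Z \right)} = -4 - 18 C$ ($r{\left(C,Z \right)} = - 18 C - 4 = -4 - 18 C$)
$r{\left(\frac{1}{4},W{\left(2 \right)} \right)} k = \left(-4 - \frac{18}{4}\right) \left(- \frac{379}{4}\right) = \left(-4 - \frac{9}{2}\right) \left(- \frac{379}{4}\right) = \left(- \frac{17}{2}\right) \left(- \frac{379}{4}\right) = \frac{6443}{8}$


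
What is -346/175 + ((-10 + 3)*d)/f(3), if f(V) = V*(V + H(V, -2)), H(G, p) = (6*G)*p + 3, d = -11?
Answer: -8923/3150 ≈ -2.8327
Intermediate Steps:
H(G, p) = 3 + 6*G*p (H(G, p) = 6*G*p + 3 = 3 + 6*G*p)
f(V) = V*(3 - 11*V) (f(V) = V*(V + (3 + 6*V*(-2))) = V*(V + (3 - 12*V)) = V*(3 - 11*V))
-346/175 + ((-10 + 3)*d)/f(3) = -346/175 + ((-10 + 3)*(-11))/((3*(3 - 11*3))) = -346*1/175 + (-7*(-11))/((3*(3 - 33))) = -346/175 + 77/((3*(-30))) = -346/175 + 77/(-90) = -346/175 + 77*(-1/90) = -346/175 - 77/90 = -8923/3150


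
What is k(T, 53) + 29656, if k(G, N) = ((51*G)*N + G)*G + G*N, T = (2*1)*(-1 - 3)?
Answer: 202288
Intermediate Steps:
T = -8 (T = 2*(-4) = -8)
k(G, N) = G*N + G*(G + 51*G*N) (k(G, N) = (51*G*N + G)*G + G*N = (G + 51*G*N)*G + G*N = G*(G + 51*G*N) + G*N = G*N + G*(G + 51*G*N))
k(T, 53) + 29656 = -8*(-8 + 53 + 51*(-8)*53) + 29656 = -8*(-8 + 53 - 21624) + 29656 = -8*(-21579) + 29656 = 172632 + 29656 = 202288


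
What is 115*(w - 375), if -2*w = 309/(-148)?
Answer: -12729465/296 ≈ -43005.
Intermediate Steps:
w = 309/296 (w = -309/(2*(-148)) = -309*(-1)/(2*148) = -1/2*(-309/148) = 309/296 ≈ 1.0439)
115*(w - 375) = 115*(309/296 - 375) = 115*(-110691/296) = -12729465/296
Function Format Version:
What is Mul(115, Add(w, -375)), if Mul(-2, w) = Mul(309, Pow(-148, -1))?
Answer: Rational(-12729465, 296) ≈ -43005.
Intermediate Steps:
w = Rational(309, 296) (w = Mul(Rational(-1, 2), Mul(309, Pow(-148, -1))) = Mul(Rational(-1, 2), Mul(309, Rational(-1, 148))) = Mul(Rational(-1, 2), Rational(-309, 148)) = Rational(309, 296) ≈ 1.0439)
Mul(115, Add(w, -375)) = Mul(115, Add(Rational(309, 296), -375)) = Mul(115, Rational(-110691, 296)) = Rational(-12729465, 296)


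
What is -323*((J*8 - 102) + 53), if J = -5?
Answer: 28747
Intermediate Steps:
-323*((J*8 - 102) + 53) = -323*((-5*8 - 102) + 53) = -323*((-40 - 102) + 53) = -323*(-142 + 53) = -323*(-89) = 28747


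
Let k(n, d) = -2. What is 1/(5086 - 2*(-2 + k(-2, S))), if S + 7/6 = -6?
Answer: 1/5094 ≈ 0.00019631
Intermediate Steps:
S = -43/6 (S = -7/6 - 6 = -43/6 ≈ -7.1667)
1/(5086 - 2*(-2 + k(-2, S))) = 1/(5086 - 2*(-2 - 2)) = 1/(5086 - 2*(-4)) = 1/(5086 + 8) = 1/5094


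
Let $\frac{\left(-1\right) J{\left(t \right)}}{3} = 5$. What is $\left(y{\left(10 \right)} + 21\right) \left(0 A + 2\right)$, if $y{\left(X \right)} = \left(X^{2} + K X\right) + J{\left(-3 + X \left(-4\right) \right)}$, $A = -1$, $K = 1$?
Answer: $232$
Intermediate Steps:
$J{\left(t \right)} = -15$ ($J{\left(t \right)} = \left(-3\right) 5 = -15$)
$y{\left(X \right)} = -15 + X + X^{2}$ ($y{\left(X \right)} = \left(X^{2} + 1 X\right) - 15 = \left(X^{2} + X\right) - 15 = \left(X + X^{2}\right) - 15 = -15 + X + X^{2}$)
$\left(y{\left(10 \right)} + 21\right) \left(0 A + 2\right) = \left(\left(-15 + 10 + 10^{2}\right) + 21\right) \left(0 \left(-1\right) + 2\right) = \left(\left(-15 + 10 + 100\right) + 21\right) \left(0 + 2\right) = \left(95 + 21\right) 2 = 116 \cdot 2 = 232$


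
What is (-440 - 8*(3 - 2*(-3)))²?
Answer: 262144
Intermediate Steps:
(-440 - 8*(3 - 2*(-3)))² = (-440 - 8*(3 + 6))² = (-440 - 8*9)² = (-440 - 72)² = (-512)² = 262144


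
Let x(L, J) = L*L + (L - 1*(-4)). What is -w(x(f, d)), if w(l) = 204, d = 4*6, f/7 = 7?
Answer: -204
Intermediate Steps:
f = 49 (f = 7*7 = 49)
d = 24
x(L, J) = 4 + L + L² (x(L, J) = L² + (L + 4) = L² + (4 + L) = 4 + L + L²)
-w(x(f, d)) = -1*204 = -204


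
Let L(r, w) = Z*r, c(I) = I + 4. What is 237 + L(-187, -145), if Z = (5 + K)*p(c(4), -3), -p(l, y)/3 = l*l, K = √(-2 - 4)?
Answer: 179757 + 35904*I*√6 ≈ 1.7976e+5 + 87947.0*I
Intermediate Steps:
K = I*√6 (K = √(-6) = I*√6 ≈ 2.4495*I)
c(I) = 4 + I
p(l, y) = -3*l² (p(l, y) = -3*l*l = -3*l²)
Z = -960 - 192*I*√6 (Z = (5 + I*√6)*(-3*(4 + 4)²) = (5 + I*√6)*(-3*8²) = (5 + I*√6)*(-3*64) = (5 + I*√6)*(-192) = -960 - 192*I*√6 ≈ -960.0 - 470.3*I)
L(r, w) = r*(-960 - 192*I*√6) (L(r, w) = (-960 - 192*I*√6)*r = r*(-960 - 192*I*√6))
237 + L(-187, -145) = 237 + 192*(-187)*(-5 - I*√6) = 237 + (179520 + 35904*I*√6) = 179757 + 35904*I*√6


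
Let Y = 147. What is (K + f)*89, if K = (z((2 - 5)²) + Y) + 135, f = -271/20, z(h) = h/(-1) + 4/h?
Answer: 4163509/180 ≈ 23131.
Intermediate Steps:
z(h) = -h + 4/h (z(h) = h*(-1) + 4/h = -h + 4/h)
f = -271/20 (f = -271*1/20 = -271/20 ≈ -13.550)
K = 2461/9 (K = ((-(2 - 5)² + 4/((2 - 5)²)) + 147) + 135 = ((-1*(-3)² + 4/((-3)²)) + 147) + 135 = ((-1*9 + 4/9) + 147) + 135 = ((-9 + 4*(⅑)) + 147) + 135 = ((-9 + 4/9) + 147) + 135 = (-77/9 + 147) + 135 = 1246/9 + 135 = 2461/9 ≈ 273.44)
(K + f)*89 = (2461/9 - 271/20)*89 = (46781/180)*89 = 4163509/180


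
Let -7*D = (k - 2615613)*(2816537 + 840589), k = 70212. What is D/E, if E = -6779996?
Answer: -4654426088763/23729986 ≈ -1.9614e+5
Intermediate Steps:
D = 9308852177526/7 (D = -(70212 - 2615613)*(2816537 + 840589)/7 = -(-2545401)*3657126/7 = -⅐*(-9308852177526) = 9308852177526/7 ≈ 1.3298e+12)
D/E = (9308852177526/7)/(-6779996) = (9308852177526/7)*(-1/6779996) = -4654426088763/23729986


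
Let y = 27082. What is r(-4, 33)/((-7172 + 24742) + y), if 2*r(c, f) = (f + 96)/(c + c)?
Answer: -43/238144 ≈ -0.00018056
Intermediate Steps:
r(c, f) = (96 + f)/(4*c) (r(c, f) = ((f + 96)/(c + c))/2 = ((96 + f)/((2*c)))/2 = ((96 + f)*(1/(2*c)))/2 = ((96 + f)/(2*c))/2 = (96 + f)/(4*c))
r(-4, 33)/((-7172 + 24742) + y) = ((¼)*(96 + 33)/(-4))/((-7172 + 24742) + 27082) = ((¼)*(-¼)*129)/(17570 + 27082) = -129/16/44652 = -129/16*1/44652 = -43/238144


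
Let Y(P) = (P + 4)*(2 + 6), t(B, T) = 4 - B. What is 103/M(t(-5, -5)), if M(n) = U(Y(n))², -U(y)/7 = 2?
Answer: 103/196 ≈ 0.52551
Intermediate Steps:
Y(P) = 32 + 8*P (Y(P) = (4 + P)*8 = 32 + 8*P)
U(y) = -14 (U(y) = -7*2 = -14)
M(n) = 196 (M(n) = (-14)² = 196)
103/M(t(-5, -5)) = 103/196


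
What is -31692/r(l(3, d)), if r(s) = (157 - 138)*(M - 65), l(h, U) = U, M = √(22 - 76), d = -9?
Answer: 108420/4279 + 5004*I*√6/4279 ≈ 25.338 + 2.8645*I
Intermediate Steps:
M = 3*I*√6 (M = √(-54) = 3*I*√6 ≈ 7.3485*I)
r(s) = -1235 + 57*I*√6 (r(s) = (157 - 138)*(3*I*√6 - 65) = 19*(-65 + 3*I*√6) = -1235 + 57*I*√6)
-31692/r(l(3, d)) = -31692/(-1235 + 57*I*√6)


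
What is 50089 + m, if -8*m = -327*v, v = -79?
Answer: 374879/8 ≈ 46860.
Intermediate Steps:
m = -25833/8 (m = -(-327)*(-79)/8 = -⅛*25833 = -25833/8 ≈ -3229.1)
50089 + m = 50089 - 25833/8 = 374879/8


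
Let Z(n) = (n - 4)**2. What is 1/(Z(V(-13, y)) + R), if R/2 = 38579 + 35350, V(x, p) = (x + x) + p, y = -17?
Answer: 1/150067 ≈ 6.6637e-6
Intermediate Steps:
V(x, p) = p + 2*x (V(x, p) = 2*x + p = p + 2*x)
Z(n) = (-4 + n)**2
R = 147858 (R = 2*(38579 + 35350) = 2*73929 = 147858)
1/(Z(V(-13, y)) + R) = 1/((-4 + (-17 + 2*(-13)))**2 + 147858) = 1/((-4 + (-17 - 26))**2 + 147858) = 1/((-4 - 43)**2 + 147858) = 1/((-47)**2 + 147858) = 1/(2209 + 147858) = 1/150067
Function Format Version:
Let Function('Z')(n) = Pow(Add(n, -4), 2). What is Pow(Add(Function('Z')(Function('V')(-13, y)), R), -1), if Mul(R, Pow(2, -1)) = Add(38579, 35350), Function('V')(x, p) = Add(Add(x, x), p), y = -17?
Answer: Rational(1, 150067) ≈ 6.6637e-6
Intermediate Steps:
Function('V')(x, p) = Add(p, Mul(2, x)) (Function('V')(x, p) = Add(Mul(2, x), p) = Add(p, Mul(2, x)))
Function('Z')(n) = Pow(Add(-4, n), 2)
R = 147858 (R = Mul(2, Add(38579, 35350)) = Mul(2, 73929) = 147858)
Pow(Add(Function('Z')(Function('V')(-13, y)), R), -1) = Pow(Add(Pow(Add(-4, Add(-17, Mul(2, -13))), 2), 147858), -1) = Pow(Add(Pow(Add(-4, Add(-17, -26)), 2), 147858), -1) = Pow(Add(Pow(Add(-4, -43), 2), 147858), -1) = Pow(Add(Pow(-47, 2), 147858), -1) = Pow(Add(2209, 147858), -1) = Pow(150067, -1) = Rational(1, 150067)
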